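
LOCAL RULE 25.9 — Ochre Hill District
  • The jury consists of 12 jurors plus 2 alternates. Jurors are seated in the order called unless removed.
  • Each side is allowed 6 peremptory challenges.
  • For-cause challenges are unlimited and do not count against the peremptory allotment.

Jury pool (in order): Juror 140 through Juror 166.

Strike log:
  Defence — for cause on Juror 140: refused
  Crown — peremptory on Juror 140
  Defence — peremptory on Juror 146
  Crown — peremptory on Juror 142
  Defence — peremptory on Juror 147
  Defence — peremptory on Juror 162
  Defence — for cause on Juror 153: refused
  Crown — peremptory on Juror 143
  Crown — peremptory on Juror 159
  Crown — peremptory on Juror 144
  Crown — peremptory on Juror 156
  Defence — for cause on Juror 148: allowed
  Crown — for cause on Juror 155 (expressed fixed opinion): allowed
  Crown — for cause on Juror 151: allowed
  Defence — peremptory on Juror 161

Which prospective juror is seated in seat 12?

Removed: #140, #142, #143, #144, #146, #147, #148, #151, #155, #156, #159, #161, #162. (#153 stays — for-cause denied.)
Seating in order: seats 1–12 → #141, #145, #149, #150, #152, #153, #154, #157, #158, #160, #163, #164; alternates → #165, #166.
So seat 12 is #164.

164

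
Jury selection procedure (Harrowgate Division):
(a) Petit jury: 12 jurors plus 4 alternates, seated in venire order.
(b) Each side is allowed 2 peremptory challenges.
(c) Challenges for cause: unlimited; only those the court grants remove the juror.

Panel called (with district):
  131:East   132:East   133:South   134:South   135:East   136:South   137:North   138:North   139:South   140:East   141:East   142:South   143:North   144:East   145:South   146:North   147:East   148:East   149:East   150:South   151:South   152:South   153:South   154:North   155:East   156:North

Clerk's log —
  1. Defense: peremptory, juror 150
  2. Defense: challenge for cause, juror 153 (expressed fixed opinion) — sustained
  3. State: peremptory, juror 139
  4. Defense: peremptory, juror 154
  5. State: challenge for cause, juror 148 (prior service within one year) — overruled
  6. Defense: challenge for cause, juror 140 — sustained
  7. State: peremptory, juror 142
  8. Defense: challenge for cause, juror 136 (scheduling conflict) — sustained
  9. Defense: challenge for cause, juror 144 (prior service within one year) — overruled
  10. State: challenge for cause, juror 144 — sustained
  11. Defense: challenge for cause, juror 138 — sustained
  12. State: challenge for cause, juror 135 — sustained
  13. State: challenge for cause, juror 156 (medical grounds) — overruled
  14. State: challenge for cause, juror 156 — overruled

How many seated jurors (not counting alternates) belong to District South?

Removed: #135, #136, #138, #139, #140, #142, #144, #150, #153, #154.
Seated jurors 1–12: #131, #132, #133, #134, #137, #141, #143, #145, #146, #147, #148, #149 (alternates #151, #152, #155, #156 not counted).
Of those, in District South: #133, #134, #145 → 3.

3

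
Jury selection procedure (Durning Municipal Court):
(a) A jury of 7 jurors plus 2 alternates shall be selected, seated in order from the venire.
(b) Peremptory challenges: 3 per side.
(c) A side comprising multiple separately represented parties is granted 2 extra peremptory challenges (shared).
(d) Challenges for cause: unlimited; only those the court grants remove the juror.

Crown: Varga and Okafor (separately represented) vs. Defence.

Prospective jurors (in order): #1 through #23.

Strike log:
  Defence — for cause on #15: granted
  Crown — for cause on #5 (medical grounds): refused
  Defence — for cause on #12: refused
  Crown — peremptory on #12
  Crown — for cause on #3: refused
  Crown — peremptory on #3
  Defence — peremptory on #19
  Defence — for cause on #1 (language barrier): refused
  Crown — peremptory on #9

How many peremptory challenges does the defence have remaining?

Defence allotment: 3.
Defence peremptories used: #19 — 1 (for-cause on #15, #12, #1 don't count).
Remaining: 3 − 1 = 2.

2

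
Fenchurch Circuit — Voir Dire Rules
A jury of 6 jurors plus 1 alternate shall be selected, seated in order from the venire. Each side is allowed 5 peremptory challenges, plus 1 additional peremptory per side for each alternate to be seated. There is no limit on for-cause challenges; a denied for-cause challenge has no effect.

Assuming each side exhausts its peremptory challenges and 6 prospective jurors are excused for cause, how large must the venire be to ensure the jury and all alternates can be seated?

25

Seats to fill: 6 + 1 alternates = 7.
Peremptories: 5 + 1×1 = 6 per side × 2 sides = 12.
For-cause removals: 6.
Minimum venire: 7 + 12 + 6 = 25.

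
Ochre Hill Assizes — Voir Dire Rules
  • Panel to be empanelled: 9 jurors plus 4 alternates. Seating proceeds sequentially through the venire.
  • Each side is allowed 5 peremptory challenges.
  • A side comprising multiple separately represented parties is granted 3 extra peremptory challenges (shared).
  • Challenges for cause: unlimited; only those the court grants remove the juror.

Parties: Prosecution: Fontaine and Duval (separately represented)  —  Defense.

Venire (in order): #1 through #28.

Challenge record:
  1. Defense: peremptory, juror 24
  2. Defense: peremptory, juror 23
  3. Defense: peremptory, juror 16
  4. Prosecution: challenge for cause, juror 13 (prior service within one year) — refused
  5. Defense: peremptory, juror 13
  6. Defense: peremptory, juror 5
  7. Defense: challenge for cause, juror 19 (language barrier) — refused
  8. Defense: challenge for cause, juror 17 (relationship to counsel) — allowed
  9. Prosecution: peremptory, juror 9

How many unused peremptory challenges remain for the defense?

0

Defense allotment: 5.
Defense peremptories used: #24, #23, #16, #13, #5 — 5 (for-cause on #19, #17 don't count).
Remaining: 5 − 5 = 0.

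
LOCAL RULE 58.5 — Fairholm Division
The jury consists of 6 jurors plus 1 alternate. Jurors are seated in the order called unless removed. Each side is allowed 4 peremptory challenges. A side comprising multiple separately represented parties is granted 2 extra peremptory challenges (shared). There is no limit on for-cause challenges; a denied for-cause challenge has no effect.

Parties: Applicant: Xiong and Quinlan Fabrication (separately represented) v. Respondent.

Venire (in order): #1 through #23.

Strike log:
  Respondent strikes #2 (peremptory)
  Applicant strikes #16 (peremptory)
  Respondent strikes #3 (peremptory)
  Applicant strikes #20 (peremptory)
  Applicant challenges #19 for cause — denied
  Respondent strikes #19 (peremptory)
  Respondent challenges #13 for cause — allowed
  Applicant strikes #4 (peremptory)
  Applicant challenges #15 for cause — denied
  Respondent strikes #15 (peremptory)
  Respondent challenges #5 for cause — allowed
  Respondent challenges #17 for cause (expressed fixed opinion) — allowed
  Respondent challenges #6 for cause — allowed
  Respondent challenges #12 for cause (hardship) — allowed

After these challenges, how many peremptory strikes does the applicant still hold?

Applicant allotment: 4 base + 2 multi-party = 6.
Applicant peremptories used: #16, #20, #4 — 3 (for-cause on #19, #15 don't count).
Remaining: 6 − 3 = 3.

3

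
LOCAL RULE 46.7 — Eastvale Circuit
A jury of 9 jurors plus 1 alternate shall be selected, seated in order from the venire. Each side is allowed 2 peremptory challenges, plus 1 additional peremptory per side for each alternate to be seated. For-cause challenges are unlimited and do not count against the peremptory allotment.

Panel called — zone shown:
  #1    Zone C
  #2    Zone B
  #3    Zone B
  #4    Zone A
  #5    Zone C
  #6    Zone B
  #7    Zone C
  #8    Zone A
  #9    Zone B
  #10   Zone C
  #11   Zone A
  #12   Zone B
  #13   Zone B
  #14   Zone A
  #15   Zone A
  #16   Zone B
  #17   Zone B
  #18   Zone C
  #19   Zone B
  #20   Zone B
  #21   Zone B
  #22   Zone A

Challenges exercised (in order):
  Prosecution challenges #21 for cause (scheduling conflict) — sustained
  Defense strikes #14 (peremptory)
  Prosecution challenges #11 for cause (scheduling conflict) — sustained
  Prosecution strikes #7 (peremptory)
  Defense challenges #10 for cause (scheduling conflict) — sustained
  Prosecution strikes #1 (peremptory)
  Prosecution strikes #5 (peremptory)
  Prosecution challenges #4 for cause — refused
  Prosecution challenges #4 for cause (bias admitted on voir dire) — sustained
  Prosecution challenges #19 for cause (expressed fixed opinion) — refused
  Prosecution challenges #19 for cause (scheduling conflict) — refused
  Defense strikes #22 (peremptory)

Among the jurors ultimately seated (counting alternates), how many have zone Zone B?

8

Removed: #1, #4, #5, #7, #10, #11, #14, #21, #22.
Seated (10 incl. alternates): #2, #3, #6, #8, #9, #12, #13, #15, #16, #17.
Of those, in Zone B: #2, #3, #6, #9, #12, #13, #16, #17 → 8.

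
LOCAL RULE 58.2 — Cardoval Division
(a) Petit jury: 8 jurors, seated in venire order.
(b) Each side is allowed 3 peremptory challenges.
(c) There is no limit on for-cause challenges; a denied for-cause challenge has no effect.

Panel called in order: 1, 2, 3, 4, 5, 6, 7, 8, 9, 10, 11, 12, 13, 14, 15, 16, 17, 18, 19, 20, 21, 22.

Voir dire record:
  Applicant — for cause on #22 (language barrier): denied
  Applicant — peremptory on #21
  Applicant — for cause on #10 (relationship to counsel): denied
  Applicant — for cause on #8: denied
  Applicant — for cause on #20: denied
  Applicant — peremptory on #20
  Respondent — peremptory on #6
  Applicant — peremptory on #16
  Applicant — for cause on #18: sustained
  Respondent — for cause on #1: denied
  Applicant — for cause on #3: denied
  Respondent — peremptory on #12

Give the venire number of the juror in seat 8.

Removed: #6, #12, #16, #18, #20, #21. (#1, #3, #8, #10, #22 stay — for-cause denied.)
Seating in order: seats 1–8 → #1, #2, #3, #4, #5, #7, #8, #9.
So seat 8 is #9.

9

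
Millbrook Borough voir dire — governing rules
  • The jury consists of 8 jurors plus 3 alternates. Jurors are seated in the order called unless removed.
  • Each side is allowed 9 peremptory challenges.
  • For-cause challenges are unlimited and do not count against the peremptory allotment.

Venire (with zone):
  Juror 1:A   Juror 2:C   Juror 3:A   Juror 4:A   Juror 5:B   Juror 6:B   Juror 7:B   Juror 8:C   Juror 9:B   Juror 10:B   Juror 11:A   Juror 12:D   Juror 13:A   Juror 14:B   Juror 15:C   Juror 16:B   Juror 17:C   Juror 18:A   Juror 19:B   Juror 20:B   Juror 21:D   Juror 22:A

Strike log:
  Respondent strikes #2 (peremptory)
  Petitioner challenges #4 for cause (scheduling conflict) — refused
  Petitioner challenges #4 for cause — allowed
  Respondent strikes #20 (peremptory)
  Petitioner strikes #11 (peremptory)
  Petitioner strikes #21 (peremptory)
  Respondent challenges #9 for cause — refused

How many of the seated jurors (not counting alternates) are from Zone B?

5

Removed: #2, #4, #11, #20, #21.
Seated jurors 1–8: #1, #3, #5, #6, #7, #8, #9, #10 (alternates #12, #13, #14 not counted).
Of those, in Zone B: #5, #6, #7, #9, #10 → 5.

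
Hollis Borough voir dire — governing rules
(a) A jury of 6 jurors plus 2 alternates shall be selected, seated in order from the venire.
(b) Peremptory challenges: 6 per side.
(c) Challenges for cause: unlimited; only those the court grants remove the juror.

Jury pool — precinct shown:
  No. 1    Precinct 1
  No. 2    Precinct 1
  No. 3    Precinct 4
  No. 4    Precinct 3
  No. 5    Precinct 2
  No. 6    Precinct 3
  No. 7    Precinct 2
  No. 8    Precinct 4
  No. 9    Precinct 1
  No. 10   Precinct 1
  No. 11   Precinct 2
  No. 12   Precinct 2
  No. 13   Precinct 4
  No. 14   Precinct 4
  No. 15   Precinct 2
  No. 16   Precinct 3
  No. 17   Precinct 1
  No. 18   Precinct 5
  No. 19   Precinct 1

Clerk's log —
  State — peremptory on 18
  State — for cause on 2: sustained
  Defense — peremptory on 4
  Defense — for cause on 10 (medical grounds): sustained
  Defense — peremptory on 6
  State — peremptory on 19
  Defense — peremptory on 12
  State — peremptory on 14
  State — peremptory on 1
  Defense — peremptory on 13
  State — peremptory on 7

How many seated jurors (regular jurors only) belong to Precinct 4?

Removed: #1, #2, #4, #6, #7, #10, #12, #13, #14, #18, #19.
Seated jurors 1–6: #3, #5, #8, #9, #11, #15 (alternates #16, #17 not counted).
Of those, in Precinct 4: #3, #8 → 2.

2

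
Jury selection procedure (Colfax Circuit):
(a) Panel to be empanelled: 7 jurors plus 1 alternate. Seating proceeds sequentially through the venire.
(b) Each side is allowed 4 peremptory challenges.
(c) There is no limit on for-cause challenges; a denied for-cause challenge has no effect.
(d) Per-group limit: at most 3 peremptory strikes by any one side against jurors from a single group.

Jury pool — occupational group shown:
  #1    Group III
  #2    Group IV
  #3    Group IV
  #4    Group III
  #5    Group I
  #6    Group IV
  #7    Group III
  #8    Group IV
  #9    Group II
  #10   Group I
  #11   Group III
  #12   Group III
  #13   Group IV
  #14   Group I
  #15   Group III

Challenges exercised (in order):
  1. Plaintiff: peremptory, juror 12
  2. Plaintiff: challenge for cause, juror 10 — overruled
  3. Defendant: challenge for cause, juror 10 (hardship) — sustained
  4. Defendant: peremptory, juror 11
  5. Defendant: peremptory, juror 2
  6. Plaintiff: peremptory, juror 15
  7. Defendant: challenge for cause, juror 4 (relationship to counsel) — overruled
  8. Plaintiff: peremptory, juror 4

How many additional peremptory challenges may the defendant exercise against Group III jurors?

Defendant peremptories so far: #11, #2 — 2 of 4 used, 2 left overall.
Against Group III: #11 — 1 used; per-group cap 3 leaves 2.
Binding limit: min(2, 2) = 2.

2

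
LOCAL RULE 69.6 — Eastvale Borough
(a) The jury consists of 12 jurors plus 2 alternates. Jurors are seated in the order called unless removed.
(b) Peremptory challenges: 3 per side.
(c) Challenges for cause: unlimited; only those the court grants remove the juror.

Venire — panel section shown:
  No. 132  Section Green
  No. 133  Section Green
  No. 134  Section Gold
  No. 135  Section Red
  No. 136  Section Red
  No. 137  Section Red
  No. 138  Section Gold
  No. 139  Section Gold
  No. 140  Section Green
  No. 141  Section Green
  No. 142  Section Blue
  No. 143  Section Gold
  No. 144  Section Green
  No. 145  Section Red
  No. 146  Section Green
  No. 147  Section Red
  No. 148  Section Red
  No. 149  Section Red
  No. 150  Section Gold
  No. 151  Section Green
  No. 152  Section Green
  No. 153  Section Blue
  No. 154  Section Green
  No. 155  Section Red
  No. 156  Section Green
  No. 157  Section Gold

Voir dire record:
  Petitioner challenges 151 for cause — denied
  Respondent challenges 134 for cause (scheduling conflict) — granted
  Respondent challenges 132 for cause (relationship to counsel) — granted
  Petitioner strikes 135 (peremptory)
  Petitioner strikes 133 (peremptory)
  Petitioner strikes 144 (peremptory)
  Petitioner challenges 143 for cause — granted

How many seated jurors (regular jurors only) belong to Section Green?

3

Removed: #132, #133, #134, #135, #143, #144.
Seated jurors 1–12: #136, #137, #138, #139, #140, #141, #142, #145, #146, #147, #148, #149 (alternates #150, #151 not counted).
Of those, in Section Green: #140, #141, #146 → 3.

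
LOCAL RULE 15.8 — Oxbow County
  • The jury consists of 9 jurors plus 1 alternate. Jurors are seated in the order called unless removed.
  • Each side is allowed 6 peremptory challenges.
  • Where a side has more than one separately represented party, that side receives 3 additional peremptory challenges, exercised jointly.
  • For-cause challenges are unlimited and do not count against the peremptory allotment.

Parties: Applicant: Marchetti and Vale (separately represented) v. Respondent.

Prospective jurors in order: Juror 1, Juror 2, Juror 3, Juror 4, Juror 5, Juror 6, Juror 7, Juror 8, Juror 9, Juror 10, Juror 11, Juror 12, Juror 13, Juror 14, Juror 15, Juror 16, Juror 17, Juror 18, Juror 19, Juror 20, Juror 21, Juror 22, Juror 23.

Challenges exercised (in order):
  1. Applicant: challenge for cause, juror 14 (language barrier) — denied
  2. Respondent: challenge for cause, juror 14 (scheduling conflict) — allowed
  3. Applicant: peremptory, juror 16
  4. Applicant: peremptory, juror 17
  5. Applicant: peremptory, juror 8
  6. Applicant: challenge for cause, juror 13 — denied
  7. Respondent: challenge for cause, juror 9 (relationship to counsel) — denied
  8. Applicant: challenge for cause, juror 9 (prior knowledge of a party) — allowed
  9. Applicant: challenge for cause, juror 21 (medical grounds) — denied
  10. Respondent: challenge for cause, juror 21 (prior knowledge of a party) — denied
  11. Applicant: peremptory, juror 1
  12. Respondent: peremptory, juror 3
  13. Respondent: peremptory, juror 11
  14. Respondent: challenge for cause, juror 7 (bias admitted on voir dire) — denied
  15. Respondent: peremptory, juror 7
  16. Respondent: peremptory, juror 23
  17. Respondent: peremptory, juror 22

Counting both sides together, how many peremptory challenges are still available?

6

Applicant allotment: 6 base + 3 multi-party = 9. Respondent allotment: 6.
Applicant peremptories used: #16, #17, #8, #1 — 4 (for-cause on #14, #13, #9, #21 don't count).
Respondent peremptories used: #3, #11, #7, #23, #22 — 5 (for-cause on #14, #9, #21, #7 don't count).
Remaining: (9 − 4) + (6 − 5) = 6.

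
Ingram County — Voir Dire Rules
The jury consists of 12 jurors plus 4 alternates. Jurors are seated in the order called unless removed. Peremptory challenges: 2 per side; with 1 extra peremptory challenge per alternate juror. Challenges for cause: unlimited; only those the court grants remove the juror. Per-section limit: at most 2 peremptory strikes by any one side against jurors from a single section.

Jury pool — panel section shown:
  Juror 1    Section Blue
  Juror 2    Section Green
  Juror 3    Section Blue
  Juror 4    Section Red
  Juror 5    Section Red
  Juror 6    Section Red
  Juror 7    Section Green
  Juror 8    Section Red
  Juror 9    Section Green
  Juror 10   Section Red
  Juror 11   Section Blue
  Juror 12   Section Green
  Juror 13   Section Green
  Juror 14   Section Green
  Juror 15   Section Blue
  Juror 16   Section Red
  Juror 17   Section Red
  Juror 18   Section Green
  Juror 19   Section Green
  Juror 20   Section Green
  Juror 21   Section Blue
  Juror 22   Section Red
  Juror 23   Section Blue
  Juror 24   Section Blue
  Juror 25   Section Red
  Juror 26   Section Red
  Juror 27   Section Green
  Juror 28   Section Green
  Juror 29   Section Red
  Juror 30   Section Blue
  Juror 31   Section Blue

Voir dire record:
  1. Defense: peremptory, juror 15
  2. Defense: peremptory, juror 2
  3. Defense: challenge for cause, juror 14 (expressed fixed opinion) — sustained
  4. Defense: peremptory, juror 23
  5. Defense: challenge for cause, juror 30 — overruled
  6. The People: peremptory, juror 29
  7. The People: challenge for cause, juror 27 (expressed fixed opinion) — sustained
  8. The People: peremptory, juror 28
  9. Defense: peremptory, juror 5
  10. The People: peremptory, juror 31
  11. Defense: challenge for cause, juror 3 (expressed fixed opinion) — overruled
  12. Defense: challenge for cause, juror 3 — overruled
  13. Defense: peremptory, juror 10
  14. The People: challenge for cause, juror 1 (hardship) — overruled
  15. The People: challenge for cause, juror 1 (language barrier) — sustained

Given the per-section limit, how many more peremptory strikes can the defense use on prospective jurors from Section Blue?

0

Defense peremptories so far: #15, #2, #23, #5, #10 — 5 of 6 used, 1 left overall.
Against Section Blue: #15, #23 — 2 used; per-section cap 2 leaves 0.
Binding limit: min(1, 0) = 0.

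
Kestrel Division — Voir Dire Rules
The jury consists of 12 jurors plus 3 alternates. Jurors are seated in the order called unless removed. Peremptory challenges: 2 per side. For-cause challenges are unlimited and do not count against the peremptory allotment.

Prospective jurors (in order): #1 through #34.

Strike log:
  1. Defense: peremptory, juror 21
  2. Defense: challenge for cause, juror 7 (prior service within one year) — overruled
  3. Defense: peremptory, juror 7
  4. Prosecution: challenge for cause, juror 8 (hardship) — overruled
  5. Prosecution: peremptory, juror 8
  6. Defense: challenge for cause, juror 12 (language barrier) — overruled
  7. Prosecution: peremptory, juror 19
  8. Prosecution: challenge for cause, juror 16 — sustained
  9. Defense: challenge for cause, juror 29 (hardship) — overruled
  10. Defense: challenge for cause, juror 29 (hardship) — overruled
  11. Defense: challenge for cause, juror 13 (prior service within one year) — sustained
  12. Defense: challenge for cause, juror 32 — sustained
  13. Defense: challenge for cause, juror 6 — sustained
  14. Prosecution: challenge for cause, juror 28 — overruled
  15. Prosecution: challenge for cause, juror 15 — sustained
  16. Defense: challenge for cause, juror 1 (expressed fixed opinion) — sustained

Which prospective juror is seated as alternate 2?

Removed: #1, #6, #7, #8, #13, #15, #16, #19, #21, #32. (#12, #28, #29 stay — for-cause denied.)
Filling seats in venire order through position 14: #2, #3, #4, #5, #9, #10, #11, #12, #14, #17, #18, #20, #22, #23.
So alternate 2 is #23.

23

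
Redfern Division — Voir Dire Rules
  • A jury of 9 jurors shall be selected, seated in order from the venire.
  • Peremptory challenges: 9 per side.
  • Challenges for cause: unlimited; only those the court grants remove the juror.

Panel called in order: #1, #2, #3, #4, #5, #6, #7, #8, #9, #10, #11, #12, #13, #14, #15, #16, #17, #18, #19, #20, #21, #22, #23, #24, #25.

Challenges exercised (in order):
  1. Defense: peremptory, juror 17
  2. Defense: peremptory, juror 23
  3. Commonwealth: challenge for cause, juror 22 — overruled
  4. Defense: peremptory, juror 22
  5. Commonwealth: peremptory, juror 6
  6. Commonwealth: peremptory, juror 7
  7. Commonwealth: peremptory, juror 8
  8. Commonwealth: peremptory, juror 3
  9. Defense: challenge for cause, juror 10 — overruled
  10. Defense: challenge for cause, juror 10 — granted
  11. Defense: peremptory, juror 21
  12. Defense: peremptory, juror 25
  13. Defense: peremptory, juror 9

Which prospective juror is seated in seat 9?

15

Removed: #3, #6, #7, #8, #9, #10, #17, #21, #22, #23, #25.
Filling seats in venire order through position 9: #1, #2, #4, #5, #11, #12, #13, #14, #15.
So seat 9 is #15.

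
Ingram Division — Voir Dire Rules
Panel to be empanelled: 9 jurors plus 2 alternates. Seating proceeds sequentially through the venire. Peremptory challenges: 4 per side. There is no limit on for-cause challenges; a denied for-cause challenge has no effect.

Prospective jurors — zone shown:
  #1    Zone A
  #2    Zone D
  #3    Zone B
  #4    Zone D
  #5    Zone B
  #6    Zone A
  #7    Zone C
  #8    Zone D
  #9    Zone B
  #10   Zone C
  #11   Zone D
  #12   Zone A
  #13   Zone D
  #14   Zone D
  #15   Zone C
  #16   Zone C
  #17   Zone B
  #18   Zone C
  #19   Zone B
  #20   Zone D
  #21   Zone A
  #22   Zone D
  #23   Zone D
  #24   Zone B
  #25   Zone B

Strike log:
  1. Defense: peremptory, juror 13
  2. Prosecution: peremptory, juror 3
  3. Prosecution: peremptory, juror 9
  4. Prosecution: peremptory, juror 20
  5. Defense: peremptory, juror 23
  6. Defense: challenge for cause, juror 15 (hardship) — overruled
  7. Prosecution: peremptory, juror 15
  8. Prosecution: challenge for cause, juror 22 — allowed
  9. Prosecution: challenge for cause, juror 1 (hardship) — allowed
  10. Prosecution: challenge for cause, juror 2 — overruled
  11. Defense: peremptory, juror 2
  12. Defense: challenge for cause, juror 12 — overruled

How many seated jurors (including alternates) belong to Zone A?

Removed: #1, #2, #3, #9, #13, #15, #20, #22, #23.
Seated (11 incl. alternates): #4, #5, #6, #7, #8, #10, #11, #12, #14, #16, #17.
Of those, in Zone A: #6, #12 → 2.

2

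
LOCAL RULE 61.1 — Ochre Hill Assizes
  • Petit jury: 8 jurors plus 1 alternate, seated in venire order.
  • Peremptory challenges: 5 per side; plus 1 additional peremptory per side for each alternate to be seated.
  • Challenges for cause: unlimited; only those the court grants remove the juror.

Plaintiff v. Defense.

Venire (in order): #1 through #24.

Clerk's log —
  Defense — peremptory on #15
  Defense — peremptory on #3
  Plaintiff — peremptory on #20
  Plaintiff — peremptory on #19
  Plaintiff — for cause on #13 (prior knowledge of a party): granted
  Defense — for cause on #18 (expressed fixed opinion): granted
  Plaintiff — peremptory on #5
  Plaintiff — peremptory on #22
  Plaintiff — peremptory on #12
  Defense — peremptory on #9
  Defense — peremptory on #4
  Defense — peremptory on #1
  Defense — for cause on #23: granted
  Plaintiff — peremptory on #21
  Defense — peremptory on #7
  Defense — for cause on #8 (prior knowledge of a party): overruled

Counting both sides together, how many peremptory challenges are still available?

0

Plaintiff allotment: 5 base + 1 × 1 alternate = 6. Defense allotment: 5 base + 1 × 1 alternate = 6.
Plaintiff peremptories used: #20, #19, #5, #22, #12, #21 — 6 (the for-cause on #13 doesn't count).
Defense peremptories used: #15, #3, #9, #4, #1, #7 — 6 (for-cause on #18, #23, #8 don't count).
Remaining: (6 − 6) + (6 − 6) = 0.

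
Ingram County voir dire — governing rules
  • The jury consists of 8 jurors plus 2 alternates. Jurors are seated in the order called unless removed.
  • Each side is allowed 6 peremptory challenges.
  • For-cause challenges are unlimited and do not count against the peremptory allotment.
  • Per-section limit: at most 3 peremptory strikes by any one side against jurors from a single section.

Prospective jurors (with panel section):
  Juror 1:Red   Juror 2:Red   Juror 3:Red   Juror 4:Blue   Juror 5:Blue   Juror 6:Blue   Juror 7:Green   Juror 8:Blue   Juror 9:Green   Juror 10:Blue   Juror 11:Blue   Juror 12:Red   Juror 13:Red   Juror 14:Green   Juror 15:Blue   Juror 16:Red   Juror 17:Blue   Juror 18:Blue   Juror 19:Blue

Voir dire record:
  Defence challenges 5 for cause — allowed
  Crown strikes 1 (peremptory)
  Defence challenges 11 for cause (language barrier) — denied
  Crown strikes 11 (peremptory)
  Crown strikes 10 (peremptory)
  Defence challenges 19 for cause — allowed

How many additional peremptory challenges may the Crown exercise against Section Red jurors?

Crown peremptories so far: #1, #11, #10 — 3 of 6 used, 3 left overall.
Against Section Red: #1 — 1 used; per-section cap 3 leaves 2.
Binding limit: min(3, 2) = 2.

2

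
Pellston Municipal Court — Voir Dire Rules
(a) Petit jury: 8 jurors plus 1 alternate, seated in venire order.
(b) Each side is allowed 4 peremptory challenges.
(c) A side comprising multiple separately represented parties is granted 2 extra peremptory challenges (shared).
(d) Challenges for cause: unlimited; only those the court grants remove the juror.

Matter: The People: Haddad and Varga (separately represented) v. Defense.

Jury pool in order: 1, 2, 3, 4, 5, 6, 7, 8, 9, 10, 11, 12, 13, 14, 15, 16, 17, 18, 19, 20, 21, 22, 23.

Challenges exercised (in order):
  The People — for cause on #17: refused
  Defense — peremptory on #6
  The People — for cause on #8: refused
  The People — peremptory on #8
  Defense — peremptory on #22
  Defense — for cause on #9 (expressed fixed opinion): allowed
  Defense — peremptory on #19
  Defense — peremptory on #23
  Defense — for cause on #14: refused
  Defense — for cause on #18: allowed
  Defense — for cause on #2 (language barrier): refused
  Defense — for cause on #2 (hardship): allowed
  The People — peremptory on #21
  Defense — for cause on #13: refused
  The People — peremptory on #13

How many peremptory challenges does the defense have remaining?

0

Defense allotment: 4.
Defense peremptories used: #6, #22, #19, #23 — 4 (for-cause on #9, #14, #18, #2, #2, #13 don't count).
Remaining: 4 − 4 = 0.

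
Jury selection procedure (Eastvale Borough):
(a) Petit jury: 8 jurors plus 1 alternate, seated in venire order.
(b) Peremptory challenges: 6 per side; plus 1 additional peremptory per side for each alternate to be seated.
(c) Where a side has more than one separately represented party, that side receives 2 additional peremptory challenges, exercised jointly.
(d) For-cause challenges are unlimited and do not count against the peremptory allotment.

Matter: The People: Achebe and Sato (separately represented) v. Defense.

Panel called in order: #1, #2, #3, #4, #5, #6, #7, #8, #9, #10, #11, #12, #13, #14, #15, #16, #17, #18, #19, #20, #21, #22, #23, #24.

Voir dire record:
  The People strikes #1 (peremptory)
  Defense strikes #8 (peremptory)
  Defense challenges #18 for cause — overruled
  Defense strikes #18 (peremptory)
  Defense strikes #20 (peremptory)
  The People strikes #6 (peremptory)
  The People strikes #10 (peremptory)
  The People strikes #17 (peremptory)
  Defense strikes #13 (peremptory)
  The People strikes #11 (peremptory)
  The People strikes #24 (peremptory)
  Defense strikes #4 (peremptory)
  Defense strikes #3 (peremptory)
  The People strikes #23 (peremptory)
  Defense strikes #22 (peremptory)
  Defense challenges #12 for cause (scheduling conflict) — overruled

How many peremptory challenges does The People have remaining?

The People allotment: 6 base + 1 × 1 alternate + 2 multi-party = 9.
The People peremptories used: #1, #6, #10, #17, #11, #24, #23 — 7.
Remaining: 9 − 7 = 2.

2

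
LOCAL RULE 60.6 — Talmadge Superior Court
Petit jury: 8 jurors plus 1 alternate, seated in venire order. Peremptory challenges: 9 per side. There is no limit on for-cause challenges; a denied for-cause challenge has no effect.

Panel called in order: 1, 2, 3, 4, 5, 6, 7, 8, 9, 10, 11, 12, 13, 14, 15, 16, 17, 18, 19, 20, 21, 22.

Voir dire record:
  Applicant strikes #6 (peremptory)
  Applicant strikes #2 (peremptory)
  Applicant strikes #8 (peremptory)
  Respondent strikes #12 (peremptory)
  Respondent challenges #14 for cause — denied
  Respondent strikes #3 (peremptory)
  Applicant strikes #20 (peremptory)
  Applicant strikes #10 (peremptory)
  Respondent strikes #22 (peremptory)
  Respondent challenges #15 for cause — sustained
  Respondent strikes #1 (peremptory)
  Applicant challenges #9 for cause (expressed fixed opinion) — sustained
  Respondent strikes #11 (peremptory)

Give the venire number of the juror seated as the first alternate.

19

Removed: #1, #2, #3, #6, #8, #9, #10, #11, #12, #15, #20, #22. (#14 stays — for-cause denied.)
Seating in order: seats 1–8 → #4, #5, #7, #13, #14, #16, #17, #18; alternates → #19.
So alternate 1 is #19.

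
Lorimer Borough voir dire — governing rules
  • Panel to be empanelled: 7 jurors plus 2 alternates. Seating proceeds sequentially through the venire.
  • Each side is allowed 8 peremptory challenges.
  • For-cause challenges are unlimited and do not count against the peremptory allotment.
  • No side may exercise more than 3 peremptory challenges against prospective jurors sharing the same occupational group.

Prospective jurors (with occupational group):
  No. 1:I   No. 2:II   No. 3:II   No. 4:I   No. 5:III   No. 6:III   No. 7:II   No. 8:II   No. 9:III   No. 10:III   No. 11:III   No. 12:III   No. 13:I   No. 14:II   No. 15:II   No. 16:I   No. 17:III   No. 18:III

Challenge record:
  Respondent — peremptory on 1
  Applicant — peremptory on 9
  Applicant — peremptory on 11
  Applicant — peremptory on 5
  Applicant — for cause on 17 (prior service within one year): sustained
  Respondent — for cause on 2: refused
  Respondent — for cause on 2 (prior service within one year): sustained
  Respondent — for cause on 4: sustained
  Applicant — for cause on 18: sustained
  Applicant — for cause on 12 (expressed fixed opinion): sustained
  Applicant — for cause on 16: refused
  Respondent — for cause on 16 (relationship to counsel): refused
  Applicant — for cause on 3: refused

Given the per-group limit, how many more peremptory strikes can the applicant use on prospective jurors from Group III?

0

Applicant peremptories so far: #9, #11, #5 — 3 of 8 used, 5 left overall.
Against Group III: #9, #11, #5 — 3 used; per-group cap 3 leaves 0.
Binding limit: min(5, 0) = 0.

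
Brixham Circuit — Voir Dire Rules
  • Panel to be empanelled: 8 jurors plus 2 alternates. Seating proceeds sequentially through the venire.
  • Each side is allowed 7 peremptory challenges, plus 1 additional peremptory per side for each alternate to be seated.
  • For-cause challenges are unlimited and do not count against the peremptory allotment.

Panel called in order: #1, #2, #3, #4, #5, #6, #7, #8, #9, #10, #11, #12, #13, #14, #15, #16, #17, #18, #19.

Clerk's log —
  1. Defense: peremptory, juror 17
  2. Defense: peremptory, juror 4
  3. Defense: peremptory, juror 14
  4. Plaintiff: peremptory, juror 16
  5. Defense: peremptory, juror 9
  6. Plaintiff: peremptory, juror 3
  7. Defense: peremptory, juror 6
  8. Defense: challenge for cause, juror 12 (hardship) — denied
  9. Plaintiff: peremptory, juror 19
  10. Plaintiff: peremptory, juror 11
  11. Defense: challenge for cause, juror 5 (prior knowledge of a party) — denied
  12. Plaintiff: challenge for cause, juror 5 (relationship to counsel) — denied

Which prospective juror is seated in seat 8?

Removed: #3, #4, #6, #9, #11, #14, #16, #17, #19. (#5, #12 stay — for-cause denied.)
Filling seats in venire order through position 8: #1, #2, #5, #7, #8, #10, #12, #13.
So seat 8 is #13.

13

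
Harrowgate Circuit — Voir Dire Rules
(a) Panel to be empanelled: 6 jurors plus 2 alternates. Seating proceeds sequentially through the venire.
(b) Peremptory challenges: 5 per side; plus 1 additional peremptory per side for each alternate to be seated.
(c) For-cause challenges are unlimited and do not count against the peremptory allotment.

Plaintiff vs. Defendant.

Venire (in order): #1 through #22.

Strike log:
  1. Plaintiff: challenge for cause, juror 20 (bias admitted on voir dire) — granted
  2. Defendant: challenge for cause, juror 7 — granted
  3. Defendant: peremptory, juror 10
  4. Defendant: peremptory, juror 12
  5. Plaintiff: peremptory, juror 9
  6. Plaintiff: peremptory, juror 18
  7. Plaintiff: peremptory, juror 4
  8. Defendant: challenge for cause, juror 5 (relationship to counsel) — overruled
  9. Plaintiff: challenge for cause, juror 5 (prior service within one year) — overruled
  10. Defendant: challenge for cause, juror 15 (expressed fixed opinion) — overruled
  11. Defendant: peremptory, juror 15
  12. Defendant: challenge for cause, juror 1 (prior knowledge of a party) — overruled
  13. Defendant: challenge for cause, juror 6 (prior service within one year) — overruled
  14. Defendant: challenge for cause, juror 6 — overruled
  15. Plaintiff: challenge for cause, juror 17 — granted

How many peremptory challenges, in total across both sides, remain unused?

Plaintiff allotment: 5 base + 1 × 2 alternates = 7. Defendant allotment: 5 base + 1 × 2 alternates = 7.
Plaintiff peremptories used: #9, #18, #4 — 3 (for-cause on #20, #5, #17 don't count).
Defendant peremptories used: #10, #12, #15 — 3 (for-cause on #7, #5, #15, #1, #6, #6 don't count).
Remaining: (7 − 3) + (7 − 3) = 8.

8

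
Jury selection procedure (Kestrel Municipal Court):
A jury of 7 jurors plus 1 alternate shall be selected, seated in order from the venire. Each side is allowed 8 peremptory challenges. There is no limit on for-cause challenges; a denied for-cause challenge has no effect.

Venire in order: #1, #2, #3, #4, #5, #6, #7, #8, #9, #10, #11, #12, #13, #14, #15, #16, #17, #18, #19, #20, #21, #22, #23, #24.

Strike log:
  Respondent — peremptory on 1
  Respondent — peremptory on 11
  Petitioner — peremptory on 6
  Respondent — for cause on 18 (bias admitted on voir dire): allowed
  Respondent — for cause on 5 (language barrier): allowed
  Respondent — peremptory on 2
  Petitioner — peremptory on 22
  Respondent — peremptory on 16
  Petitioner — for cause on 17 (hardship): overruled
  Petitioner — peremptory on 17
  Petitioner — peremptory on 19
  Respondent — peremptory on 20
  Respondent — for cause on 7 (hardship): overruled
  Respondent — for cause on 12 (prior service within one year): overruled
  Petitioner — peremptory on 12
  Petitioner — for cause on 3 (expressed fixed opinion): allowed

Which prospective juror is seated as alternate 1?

Removed: #1, #2, #3, #5, #6, #11, #12, #16, #17, #18, #19, #20, #22. (#7 stays — for-cause denied.)
Filling seats in venire order through position 8: #4, #7, #8, #9, #10, #13, #14, #15.
So alternate 1 is #15.

15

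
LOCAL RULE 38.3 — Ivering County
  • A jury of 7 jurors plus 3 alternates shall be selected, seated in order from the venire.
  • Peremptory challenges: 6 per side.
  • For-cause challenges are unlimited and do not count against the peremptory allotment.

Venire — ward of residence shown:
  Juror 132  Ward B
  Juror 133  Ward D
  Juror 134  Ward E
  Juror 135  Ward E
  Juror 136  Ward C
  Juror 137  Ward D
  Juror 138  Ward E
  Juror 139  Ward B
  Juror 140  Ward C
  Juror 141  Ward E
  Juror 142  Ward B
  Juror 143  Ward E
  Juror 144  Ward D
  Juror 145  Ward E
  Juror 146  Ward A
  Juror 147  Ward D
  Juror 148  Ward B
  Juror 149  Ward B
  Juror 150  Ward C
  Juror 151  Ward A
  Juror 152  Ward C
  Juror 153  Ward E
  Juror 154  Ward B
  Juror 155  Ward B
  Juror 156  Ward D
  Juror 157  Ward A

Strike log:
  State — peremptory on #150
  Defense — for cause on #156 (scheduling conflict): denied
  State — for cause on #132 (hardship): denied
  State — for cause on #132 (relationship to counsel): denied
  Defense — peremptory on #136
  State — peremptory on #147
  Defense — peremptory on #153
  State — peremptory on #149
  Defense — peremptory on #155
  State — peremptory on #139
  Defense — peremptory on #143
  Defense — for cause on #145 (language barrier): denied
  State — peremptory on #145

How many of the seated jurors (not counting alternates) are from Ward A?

0

Removed: #136, #139, #143, #145, #147, #149, #150, #153, #155.
Seated jurors 1–7: #132, #133, #134, #135, #137, #138, #140 (alternates #141, #142, #144 not counted).
None of those are in Ward A → 0.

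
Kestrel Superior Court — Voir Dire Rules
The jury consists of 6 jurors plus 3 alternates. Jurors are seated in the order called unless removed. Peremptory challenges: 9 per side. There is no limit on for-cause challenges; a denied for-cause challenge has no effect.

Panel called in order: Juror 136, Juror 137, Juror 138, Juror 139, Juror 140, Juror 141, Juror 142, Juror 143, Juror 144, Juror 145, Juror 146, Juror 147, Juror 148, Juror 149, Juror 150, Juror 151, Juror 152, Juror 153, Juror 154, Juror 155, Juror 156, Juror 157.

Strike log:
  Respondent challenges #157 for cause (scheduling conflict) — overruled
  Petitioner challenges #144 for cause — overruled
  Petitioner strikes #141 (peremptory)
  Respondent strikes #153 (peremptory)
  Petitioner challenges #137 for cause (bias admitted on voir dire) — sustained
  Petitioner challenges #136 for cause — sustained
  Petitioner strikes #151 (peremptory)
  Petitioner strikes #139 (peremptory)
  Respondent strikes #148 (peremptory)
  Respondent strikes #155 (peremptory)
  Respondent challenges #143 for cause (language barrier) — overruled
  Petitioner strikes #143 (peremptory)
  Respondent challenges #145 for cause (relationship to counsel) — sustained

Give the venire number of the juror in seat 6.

147

Removed: #136, #137, #139, #141, #143, #145, #148, #151, #153, #155. (#144, #157 stay — for-cause denied.)
Seating in order: seats 1–6 → #138, #140, #142, #144, #146, #147; alternates → #149, #150, #152.
So seat 6 is #147.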